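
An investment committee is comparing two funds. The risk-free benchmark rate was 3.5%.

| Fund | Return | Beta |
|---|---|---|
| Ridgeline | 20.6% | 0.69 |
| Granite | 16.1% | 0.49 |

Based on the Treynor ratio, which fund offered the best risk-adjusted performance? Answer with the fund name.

Ridgeline: Treynor = (20.6% − 3.5%) / 0.69 = 24.783
Granite: Treynor = (16.1% − 3.5%) / 0.49 = 25.714
Highest: Granite (25.714).

Granite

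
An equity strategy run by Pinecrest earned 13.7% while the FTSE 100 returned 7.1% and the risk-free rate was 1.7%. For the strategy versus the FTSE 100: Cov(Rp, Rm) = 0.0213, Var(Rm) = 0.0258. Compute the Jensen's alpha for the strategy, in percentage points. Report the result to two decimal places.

7.54

β = Cov / Var = 0.0213 / 0.0258 = 0.8256
E[R] = Rf + β(Rm − Rf) = 1.7% + 0.8256 × (7.1% − 1.7%) = 6.1582%
α = Rp − E[R] = 13.7% − 6.1582% = 7.5418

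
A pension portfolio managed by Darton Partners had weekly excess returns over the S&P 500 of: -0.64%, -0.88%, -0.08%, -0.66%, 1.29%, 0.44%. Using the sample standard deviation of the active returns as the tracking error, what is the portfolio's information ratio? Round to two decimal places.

-0.11

r̄ = (-0.64 − 0.88 − 0.08 − 0.66 + 1.29 + 0.44) / 6 = -0.530 / 6 = -0.0883%
Σ(r − r̄)² = (-0.64 − (-0.0883))² + (-0.88 − (-0.0883))² + (-0.08 − (-0.0883))² + … = 3.4369
sample σ = √(3.4369 / 5) = √0.6874 = 0.8291%
IR = r̄ / tracking error = -0.0883 / 0.8291 = -0.1065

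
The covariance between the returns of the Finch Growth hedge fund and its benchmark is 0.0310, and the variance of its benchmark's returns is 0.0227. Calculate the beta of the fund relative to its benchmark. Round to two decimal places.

1.37

β = Cov(Rp, Rm) / Var(Rm) = 0.0310 / 0.0227 = 1.3656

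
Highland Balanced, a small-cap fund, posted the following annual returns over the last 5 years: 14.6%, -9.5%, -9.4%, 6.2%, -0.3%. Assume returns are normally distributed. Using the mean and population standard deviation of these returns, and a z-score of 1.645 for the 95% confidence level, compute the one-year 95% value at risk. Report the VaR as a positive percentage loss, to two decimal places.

μ = (14.6 − 9.5 − 9.4 + 6.2 − 0.3) / 5 = 1.60 / 5 = 0.3200%
Population std dev = √[429.7880 / 5] = 9.2713%
VaR = −(μ − z·σ) = −(0.3200 − 1.645 × 9.2713) = −(-14.9313) = 14.9313%

14.93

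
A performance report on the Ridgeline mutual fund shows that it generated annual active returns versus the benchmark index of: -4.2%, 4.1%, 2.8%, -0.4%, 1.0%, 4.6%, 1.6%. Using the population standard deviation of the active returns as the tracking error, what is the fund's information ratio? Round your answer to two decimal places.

0.49

Mean return μ = 9.50 / 7 = 1.3571%
Population σ = √[Σ(r − μ)² / 7] = √[54.2771 / 7] = √7.7539 = 2.7846%
IR = μ / tracking error = 1.3571 / 2.7846 = 0.4874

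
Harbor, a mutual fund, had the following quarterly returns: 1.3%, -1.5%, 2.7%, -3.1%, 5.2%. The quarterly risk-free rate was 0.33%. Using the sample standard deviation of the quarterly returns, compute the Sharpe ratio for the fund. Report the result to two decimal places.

r̄ = (1.3 − 1.5 + 2.7 − 3.1 + 5.2) / 5 = 4.60 / 5 = 0.9200%
Sample std dev = √[43.6480 / 4] = 3.3033%
Sharpe = (r̄ − rf) / σ = (0.9200 − 0.33) / 3.3033 = 0.5900 / 3.3033 = 0.1786

0.18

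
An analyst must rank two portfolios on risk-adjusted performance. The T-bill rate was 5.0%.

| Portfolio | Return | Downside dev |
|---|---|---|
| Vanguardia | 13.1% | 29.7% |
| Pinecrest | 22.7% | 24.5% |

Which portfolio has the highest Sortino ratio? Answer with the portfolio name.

Vanguardia: Sortino ratio = (13.1% − 5.0%) / 29.7% = 0.273
Pinecrest: Sortino ratio = (22.7% − 5.0%) / 24.5% = 0.722
Highest: Pinecrest (0.722).

Pinecrest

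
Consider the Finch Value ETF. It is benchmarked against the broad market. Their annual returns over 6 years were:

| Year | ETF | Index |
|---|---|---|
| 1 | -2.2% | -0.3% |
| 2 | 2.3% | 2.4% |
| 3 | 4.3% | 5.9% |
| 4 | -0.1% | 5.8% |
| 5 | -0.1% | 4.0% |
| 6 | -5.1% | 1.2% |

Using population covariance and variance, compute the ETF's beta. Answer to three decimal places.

r̄p = -0.1500%,  r̄m = 3.1667%
Cov = Σ(rp − r̄p)(rm − r̄m) / 6 = 4.5500
Var(rm) = Σ(rm − r̄m)² / 6 = 5.2622
β = Cov / Var = 4.5500 / 5.2622 = 0.8647

0.865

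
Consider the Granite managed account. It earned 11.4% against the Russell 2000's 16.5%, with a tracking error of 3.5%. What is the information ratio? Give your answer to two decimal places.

-1.46

IR = (Rp − Rb) / TE = (11.4% − 16.5%) / 3.5% = -5.10% / 3.5% = -1.4571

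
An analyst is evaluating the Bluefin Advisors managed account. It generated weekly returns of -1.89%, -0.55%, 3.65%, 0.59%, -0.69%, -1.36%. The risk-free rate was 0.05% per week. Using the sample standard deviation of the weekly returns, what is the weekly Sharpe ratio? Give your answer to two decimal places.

Mean return r̄ = -0.250 / 6 = -0.0417%
Σ(r − r̄)² = (-1.89 − (-0.0417))² + (-0.55 − (-0.0417))² + (3.65 − (-0.0417))² + … = 19.8605
σ = √[19.8605 / 5] = 1.9930%
Sharpe = (r̄ − rf) / σ = (-0.0417 − 0.05) / 1.9930 = -0.0917 / 1.9930 = -0.0460

-0.05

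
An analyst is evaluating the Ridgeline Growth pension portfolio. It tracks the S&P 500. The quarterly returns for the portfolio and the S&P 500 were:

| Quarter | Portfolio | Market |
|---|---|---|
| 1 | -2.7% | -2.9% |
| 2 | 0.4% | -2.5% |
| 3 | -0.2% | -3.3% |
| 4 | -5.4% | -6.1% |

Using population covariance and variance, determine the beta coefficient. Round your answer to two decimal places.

1.40

r̄p = -1.9750%,  r̄m = -3.7000%
Cov = Σ(rp − r̄p)(rm − r̄m) / 4 = 2.8000
Var(rm) = Σ(rm − r̄m)² / 4 = 2.0000
β = Cov / Var = 2.8000 / 2.0000 = 1.4000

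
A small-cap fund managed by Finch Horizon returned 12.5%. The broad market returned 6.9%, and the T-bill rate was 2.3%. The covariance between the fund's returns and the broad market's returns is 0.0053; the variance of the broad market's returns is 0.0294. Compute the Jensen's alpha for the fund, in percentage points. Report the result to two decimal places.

β = Cov / Var = 0.0053 / 0.0294 = 0.1803
E[R] = Rf + β(Rm − Rf) = 2.3% + 0.1803 × (6.9% − 2.3%) = 3.1294%
α = Rp − E[R] = 12.5% − 3.1294% = 9.3706

9.37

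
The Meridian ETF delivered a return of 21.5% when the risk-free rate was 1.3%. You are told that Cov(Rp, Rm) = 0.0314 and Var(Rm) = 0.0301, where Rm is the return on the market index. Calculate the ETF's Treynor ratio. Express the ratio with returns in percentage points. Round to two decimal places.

β = Cov / Var = 0.0314 / 0.0301 = 1.0432
Treynor = (Rp − Rf) / β = (21.5% − 1.3%) / 1.0432 = 20.20 / 1.0432 = 19.3635

19.36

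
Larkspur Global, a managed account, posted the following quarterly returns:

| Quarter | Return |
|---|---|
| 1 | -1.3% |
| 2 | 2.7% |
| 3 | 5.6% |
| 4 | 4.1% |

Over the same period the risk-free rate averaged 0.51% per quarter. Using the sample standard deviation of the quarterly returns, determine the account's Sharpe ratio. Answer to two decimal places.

0.76

Mean return r̄ = 11.10 / 4 = 2.7750%
Sample std dev = √[26.3475 / 3] = 2.9635%
Sharpe = (r̄ − rf) / σ = (2.7750 − 0.51) / 2.9635 = 2.2650 / 2.9635 = 0.7643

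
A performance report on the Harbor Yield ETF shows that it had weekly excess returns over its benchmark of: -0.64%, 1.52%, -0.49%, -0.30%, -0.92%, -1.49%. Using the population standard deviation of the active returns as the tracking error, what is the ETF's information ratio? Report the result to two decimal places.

-0.41

μ = (-0.64 + 1.52 − 0.49 − 0.3 − 0.92 − 1.49) / 6 = -2.320 / 6 = -0.3867%
Population σ = √[Σ(r − μ)² / 6] = √[5.2195 / 6] = √0.8699 = 0.9327%
IR = μ / tracking error = -0.3867 / 0.9327 = -0.4146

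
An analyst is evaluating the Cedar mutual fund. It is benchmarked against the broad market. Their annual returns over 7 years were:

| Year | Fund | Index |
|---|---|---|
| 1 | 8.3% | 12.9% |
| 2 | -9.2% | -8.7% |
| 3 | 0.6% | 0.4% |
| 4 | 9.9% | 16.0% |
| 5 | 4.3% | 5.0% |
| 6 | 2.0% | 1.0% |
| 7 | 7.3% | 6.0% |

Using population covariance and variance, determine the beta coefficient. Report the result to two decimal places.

0.75

r̄p = 3.3143%,  r̄m = 4.6571%
Cov = Σ(rp − r̄p)(rm − r̄m) / 7 = 43.5720
Var(rm) = Σ(rm − r̄m)² / 7 = 58.3482
β = Cov / Var = 43.5720 / 58.3482 = 0.7468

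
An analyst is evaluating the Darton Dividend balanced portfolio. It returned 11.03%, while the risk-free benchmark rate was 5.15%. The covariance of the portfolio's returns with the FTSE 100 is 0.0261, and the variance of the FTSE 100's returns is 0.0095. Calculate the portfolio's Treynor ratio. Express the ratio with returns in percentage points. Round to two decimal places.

2.14

β = Cov / Var = 0.0261 / 0.0095 = 2.7474
Treynor = (Rp − Rf) / β = (11.03% − 5.15%) / 2.7474 = 5.88 / 2.7474 = 2.1402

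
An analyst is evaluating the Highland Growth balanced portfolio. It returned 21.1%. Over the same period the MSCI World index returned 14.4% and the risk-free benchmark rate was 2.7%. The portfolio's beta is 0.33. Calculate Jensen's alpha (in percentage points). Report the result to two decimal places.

14.54

CAPM expected return = Rf + β(Rm − Rf) = 2.7% + 0.33 × (14.4% − 2.7%) = 2.7 + 0.33 × 11.70 = 6.5610%
Jensen's α = Rp − E[R] = 21.1% − 6.5610% = 14.5390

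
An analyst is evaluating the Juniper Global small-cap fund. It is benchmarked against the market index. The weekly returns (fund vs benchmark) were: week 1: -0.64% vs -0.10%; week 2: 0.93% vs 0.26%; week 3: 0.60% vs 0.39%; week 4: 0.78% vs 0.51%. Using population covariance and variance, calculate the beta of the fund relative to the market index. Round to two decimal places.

r̄p = 0.4175%,  r̄m = 0.2650%
Cov = Σ(rp − r̄p)(rm − r̄m) / 4 = 0.1238
Var(rm) = Σ(rm − r̄m)² / 4 = 0.0522
β = Cov / Var = 0.1238 / 0.0522 = 2.3716

2.37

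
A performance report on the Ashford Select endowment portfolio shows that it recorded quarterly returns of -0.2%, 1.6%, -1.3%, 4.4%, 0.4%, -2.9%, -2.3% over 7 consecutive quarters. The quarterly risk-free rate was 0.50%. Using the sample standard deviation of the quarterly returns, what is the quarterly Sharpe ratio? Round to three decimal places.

-0.217

Mean return r̄ = -0.30 / 7 = -0.0429%
Sample σ = √[Σ(r − r̄)² / 6] = √[37.4971 / 6] = √6.2495 = 2.4999%
Sharpe = (r̄ − rf) / σ = (-0.0429 − 0.5) / 2.4999 = -0.5429 / 2.4999 = -0.2172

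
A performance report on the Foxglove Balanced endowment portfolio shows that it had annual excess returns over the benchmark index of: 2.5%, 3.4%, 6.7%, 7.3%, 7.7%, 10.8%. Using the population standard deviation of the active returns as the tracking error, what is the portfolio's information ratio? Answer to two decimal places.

2.31

r̄ = (2.5 + 3.4 + 6.7 + 7.3 + 7.7 + 10.8) / 6 = 6.4000%
Population σ = √[Σ(r − r̄)² / 6] = √[46.1600 / 6] = √7.6933 = 2.7737%
IR = r̄ / tracking error = 6.4000 / 2.7737 = 2.3074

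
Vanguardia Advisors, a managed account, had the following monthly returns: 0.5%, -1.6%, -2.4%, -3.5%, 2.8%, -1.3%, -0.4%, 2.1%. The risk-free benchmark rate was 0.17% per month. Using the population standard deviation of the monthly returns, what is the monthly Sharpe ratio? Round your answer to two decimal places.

-0.32

Mean return μ = -3.80 / 8 = -0.4750%
Σ(r − μ)² = (0.5 − (-0.4750))² + (-1.6 − (-0.4750))² + (-2.4 − (-0.4750))² + … = 33.1150
population σ = √(33.1150 / 8) = √4.1394 = 2.0346%
Sharpe = (μ − rf) / σ = (-0.4750 − 0.17) / 2.0346 = -0.6450 / 2.0346 = -0.3170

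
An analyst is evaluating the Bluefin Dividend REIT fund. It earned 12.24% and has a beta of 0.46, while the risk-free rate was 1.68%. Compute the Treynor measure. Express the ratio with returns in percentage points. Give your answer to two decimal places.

22.96

Treynor = (Rp − Rf) / β = (12.24% − 1.68%) / 0.46 = 10.56 / 0.46 = 22.9565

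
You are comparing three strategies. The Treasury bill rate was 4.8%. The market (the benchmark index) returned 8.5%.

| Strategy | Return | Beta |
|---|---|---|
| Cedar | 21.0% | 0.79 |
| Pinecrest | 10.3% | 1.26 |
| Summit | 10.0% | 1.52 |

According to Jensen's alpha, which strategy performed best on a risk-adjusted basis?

Cedar

Cedar: α = 21.0% − [4.8% + 0.79 × (8.5% − 4.8%)] = 13.277
Pinecrest: α = 10.3% − [4.8% + 1.26 × (8.5% − 4.8%)] = 0.838
Summit: α = 10.0% − [4.8% + 1.52 × (8.5% − 4.8%)] = -0.424
Highest: Cedar (13.277).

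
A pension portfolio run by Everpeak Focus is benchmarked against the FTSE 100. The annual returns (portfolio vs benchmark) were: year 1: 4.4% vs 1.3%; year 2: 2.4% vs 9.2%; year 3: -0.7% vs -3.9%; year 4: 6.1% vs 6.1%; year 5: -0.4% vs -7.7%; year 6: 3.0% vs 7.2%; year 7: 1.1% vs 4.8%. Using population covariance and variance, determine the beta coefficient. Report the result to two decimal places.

r̄p = 2.2714%,  r̄m = 2.4286%
Cov = Σ(rp − r̄p)(rm − r̄m) / 7 = 8.4408
Var(rm) = Σ(rm − r̄m)² / 7 = 33.0906
β = Cov / Var = 8.4408 / 33.0906 = 0.2551

0.26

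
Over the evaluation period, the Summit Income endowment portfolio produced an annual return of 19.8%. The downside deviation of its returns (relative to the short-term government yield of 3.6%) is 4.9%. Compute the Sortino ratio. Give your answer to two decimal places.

3.31

Sortino = (Rp − Rf) / σd = (19.8% − 3.6%) / 4.9% = 16.20% / 4.9% = 3.3061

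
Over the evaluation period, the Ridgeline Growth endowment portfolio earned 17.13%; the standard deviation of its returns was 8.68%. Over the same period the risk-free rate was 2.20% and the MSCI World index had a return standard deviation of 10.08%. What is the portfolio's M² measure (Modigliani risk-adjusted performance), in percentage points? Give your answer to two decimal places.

Sharpe = (Rp − Rf) / σp = (17.13% − 2.20%) / 8.68% = 1.7200
M² = Rf + Sharpe × σm = 2.20% + 1.7200 × 10.08% = 19.5376%

19.54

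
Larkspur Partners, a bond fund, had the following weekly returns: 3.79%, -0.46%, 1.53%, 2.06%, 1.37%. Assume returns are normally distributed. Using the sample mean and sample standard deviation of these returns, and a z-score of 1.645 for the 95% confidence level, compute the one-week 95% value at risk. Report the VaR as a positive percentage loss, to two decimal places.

0.85

Mean return μ = 8.290 / 5 = 1.6580%
Σ(r − μ)² = 9.2923; sample σ = √(9.2923/4) = 1.5242%
VaR = −(μ − z·σ) = −(1.6580 − 1.645 × 1.5242) = −(-0.8493) = 0.8493%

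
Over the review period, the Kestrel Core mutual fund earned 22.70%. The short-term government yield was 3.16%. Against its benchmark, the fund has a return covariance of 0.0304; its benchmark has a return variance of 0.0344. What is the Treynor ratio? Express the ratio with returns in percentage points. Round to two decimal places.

22.11

β = Cov / Var = 0.0304 / 0.0344 = 0.8837
Treynor = (Rp − Rf) / β = (22.70% − 3.16%) / 0.8837 = 19.54 / 0.8837 = 22.1116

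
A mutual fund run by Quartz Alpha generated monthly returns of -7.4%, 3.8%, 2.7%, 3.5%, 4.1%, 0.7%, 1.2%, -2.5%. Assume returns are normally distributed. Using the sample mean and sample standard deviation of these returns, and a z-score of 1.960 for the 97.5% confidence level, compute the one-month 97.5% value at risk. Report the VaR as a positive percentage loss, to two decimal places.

6.97

r̄ = (-7.4 + 3.8 + 2.7 + 3.5 + 4.1 + 0.7 + 1.2 − 2.5) / 8 = 0.7625%
Σ(r − r̄)² = 109.0788; sample σ = √(109.0788/7) = 3.9475%
VaR = −(r̄ − z·σ) = −(0.7625 − 1.960 × 3.9475) = −(-6.9746) = 6.9746%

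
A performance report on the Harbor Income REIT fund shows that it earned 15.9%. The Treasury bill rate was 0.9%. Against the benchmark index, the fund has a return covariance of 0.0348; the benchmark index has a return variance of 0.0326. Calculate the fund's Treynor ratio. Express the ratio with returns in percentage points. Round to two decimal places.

14.05

β = Cov / Var = 0.0348 / 0.0326 = 1.0675
Treynor = (Rp − Rf) / β = (15.9% − 0.9%) / 1.0675 = 15.00 / 1.0675 = 14.0515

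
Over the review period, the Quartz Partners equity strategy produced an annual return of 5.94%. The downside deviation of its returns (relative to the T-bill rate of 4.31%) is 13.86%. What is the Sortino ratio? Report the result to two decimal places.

0.12

Sortino = (Rp − Rf) / σd = (5.94% − 4.31%) / 13.86% = 1.63% / 13.86% = 0.1176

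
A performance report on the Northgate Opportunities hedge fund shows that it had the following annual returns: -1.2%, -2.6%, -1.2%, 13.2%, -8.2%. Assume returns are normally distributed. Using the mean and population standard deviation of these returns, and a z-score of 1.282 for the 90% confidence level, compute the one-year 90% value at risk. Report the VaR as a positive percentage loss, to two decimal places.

9.09

μ = (-1.2 − 2.6 − 1.2 + 13.2 − 8.2) / 5 = 0.00 / 5 = 0.0000%
Σ(r − μ)² = (-1.2 − 0.0000)² + (-2.6 − 0.0000)² + … = 251.1200
σ = √[251.1200 / 5] = 7.0869%
VaR = −(μ − z·σ) = −(0.0000 − 1.282 × 7.0869) = −(-9.0854) = 9.0854%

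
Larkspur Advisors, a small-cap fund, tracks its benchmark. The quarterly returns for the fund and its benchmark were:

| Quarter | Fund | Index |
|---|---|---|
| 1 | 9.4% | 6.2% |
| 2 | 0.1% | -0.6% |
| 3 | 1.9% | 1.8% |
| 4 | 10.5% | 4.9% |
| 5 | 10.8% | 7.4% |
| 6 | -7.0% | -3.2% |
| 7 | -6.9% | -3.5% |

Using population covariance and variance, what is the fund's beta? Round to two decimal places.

1.72

r̄p = 2.6857%,  r̄m = 1.8571%
Cov = Σ(rp − r̄p)(rm − r̄m) / 7 = 29.2351
Var(rm) = Σ(rm − r̄m)² / 7 = 17.0224
β = Cov / Var = 29.2351 / 17.0224 = 1.7174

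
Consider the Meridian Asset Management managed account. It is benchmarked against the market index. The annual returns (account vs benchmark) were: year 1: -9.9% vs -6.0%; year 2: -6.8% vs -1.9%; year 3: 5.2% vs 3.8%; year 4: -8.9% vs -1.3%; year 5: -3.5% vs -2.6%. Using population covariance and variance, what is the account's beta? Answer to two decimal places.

1.50

r̄p = -4.7800%,  r̄m = -1.6000%
Cov = Σ(rp − r̄p)(rm − r̄m) / 5 = 14.9020
Var(rm) = Σ(rm − r̄m)² / 5 = 9.9400
β = Cov / Var = 14.9020 / 9.9400 = 1.4992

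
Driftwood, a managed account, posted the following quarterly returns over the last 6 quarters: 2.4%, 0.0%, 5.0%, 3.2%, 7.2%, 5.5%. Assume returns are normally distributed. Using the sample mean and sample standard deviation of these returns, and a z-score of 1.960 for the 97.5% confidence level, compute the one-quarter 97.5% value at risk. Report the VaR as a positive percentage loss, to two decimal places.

1.12

r̄ = (2.4 + 0 + 5 + 3.2 + 7.2 + 5.5) / 6 = 3.8833%
Σ(r − r̄)² = (2.4 − 3.8833)² + (0 − 3.8833)² + (5 − 3.8833)² + … = 32.6083
sample σ = √(32.6083 / 5) = √6.5217 = 2.5538%
VaR = −(r̄ − z·σ) = −(3.8833 − 1.960 × 2.5538) = −(-1.1221) = 1.1221%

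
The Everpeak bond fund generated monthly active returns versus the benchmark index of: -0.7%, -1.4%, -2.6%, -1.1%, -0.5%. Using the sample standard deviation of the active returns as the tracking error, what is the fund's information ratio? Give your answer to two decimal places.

μ = (-0.7 − 1.4 − 2.6 − 1.1 − 0.5) / 5 = -6.30 / 5 = -1.2600%
Sample σ = √[Σ(r − μ)² / 4] = √[2.7320 / 4] = √0.6830 = 0.8264%
IR = μ / tracking error = -1.2600 / 0.8264 = -1.5247

-1.52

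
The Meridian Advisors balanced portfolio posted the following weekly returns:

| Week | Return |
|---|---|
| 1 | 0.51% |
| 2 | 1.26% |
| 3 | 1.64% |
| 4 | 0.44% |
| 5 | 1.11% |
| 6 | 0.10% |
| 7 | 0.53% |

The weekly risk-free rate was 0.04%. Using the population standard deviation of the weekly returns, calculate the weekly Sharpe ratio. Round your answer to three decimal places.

1.500

Mean return r̄ = 5.590 / 7 = 0.7986%
Σ(r − r̄)² = (0.51 − 0.7986)² + (1.26 − 0.7986)² + … = 1.7899
population σ = √(1.7899 / 7) = √0.2557 = 0.5057%
Sharpe = (r̄ − rf) / σ = (0.7986 − 0.04) / 0.5057 = 0.7586 / 0.5057 = 1.5001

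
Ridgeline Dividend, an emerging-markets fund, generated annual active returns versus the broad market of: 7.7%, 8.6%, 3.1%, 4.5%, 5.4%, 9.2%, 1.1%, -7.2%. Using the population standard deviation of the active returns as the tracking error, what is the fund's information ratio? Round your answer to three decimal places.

Mean return μ = 32.40 / 8 = 4.0500%
Σ(r − μ)² = (7.7 − 4.0500)² + (8.6 − 4.0500)² + (3.1 − 4.0500)² + … = 198.7400
σ = √[198.7400 / 8] = 4.9842%
IR = μ / tracking error = 4.0500 / 4.9842 = 0.8126

0.813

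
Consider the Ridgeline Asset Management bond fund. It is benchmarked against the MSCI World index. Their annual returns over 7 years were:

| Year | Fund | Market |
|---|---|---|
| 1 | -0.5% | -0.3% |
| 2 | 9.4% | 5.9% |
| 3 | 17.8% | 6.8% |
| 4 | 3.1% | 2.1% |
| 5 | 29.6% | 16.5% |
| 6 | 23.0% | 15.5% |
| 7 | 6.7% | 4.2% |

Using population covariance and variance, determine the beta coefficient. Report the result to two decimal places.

1.65

r̄p = 12.7286%,  r̄m = 7.2429%
Cov = Σ(rp − r̄p)(rm − r̄m) / 7 = 58.6945
Var(rm) = Σ(rm − r̄m)² / 7 = 35.4967
β = Cov / Var = 58.6945 / 35.4967 = 1.6535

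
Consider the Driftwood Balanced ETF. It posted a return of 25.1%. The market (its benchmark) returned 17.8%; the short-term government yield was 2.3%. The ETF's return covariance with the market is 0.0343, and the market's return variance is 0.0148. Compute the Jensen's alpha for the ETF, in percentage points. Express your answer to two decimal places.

-13.12

β = Cov / Var = 0.0343 / 0.0148 = 2.3176
E[R] = Rf + β(Rm − Rf) = 2.3% + 2.3176 × (17.8% − 2.3%) = 38.2228%
α = Rp − E[R] = 25.1% − 38.2228% = -13.1228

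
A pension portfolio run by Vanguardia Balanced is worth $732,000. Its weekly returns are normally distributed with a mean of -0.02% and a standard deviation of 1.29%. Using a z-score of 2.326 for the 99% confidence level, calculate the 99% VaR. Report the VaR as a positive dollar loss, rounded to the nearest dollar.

$22,110

Return at the 99% tail: μ − z·σ = -0.02% − 2.326 × 1.29% = -0.02 − 3.00054 = -3.02054%
VaR = −(-3.02054%) × $732,000 = 3.02054% × $732,000 = $22,110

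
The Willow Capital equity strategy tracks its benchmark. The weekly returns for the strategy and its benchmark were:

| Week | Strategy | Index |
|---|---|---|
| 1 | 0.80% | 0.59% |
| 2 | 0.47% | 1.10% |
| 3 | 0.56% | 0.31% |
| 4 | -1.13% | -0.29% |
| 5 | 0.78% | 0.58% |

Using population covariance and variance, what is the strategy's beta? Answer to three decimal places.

r̄p = 0.2960%,  r̄m = 0.4580%
Cov = Σ(rp − r̄p)(rm − r̄m) / 5 = 0.2530
Var(rm) = Σ(rm − r̄m)² / 5 = 0.2052
β = Cov / Var = 0.2530 / 0.2052 = 1.2329

1.233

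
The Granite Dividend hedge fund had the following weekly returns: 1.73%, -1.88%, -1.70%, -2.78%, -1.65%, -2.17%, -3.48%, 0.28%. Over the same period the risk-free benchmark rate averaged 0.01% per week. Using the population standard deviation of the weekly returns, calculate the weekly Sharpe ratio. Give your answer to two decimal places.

-0.93

Mean return μ = -11.650 / 8 = -1.4563%
Population std dev = √[19.8006 / 8] = 1.5732%
Sharpe = (μ − rf) / σ = (-1.4563 − 0.01) / 1.5732 = -1.4663 / 1.5732 = -0.9320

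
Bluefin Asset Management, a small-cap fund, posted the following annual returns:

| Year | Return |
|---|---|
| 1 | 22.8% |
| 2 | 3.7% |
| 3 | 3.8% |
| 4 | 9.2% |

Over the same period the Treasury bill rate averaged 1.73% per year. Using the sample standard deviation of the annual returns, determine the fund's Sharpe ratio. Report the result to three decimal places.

Mean return r̄ = 39.50 / 4 = 9.8750%
Σ(r − r̄)² = (22.8 − 9.8750)² + (3.7 − 9.8750)² + … = 242.5475
σ = √[242.5475 / 3] = 8.9916%
Sharpe = (r̄ − rf) / σ = (9.8750 − 1.73) / 8.9916 = 8.1450 / 8.9916 = 0.9058

0.906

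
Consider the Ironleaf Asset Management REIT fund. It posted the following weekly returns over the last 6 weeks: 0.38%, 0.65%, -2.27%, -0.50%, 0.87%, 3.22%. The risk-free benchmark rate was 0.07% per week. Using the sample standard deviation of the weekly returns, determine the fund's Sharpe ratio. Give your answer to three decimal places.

r̄ = (0.38 + 0.65 − 2.27 − 0.5 + 0.87 + 3.22) / 6 = 0.3917%
Σ(r − r̄)² = (0.38 − 0.3917)² + (0.65 − 0.3917)² + (-2.27 − 0.3917)² + … = 16.1747
sample σ = √(16.1747 / 5) = √3.2349 = 1.7986%
Sharpe = (r̄ − rf) / σ = (0.3917 − 0.07) / 1.7986 = 0.3217 / 1.7986 = 0.1789

0.179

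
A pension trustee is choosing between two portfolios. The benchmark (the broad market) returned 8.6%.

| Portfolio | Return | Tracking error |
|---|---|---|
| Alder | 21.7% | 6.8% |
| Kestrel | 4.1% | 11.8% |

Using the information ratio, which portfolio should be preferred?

Alder

Alder: IR = (21.7% − 8.6%) / 6.8% = 1.926
Kestrel: IR = (4.1% − 8.6%) / 11.8% = -0.381
Highest: Alder (1.926).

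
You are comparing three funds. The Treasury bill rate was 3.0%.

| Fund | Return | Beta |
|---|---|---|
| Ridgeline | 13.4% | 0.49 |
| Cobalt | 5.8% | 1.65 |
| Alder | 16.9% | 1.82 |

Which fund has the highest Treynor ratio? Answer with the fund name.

Ridgeline

Ridgeline: Treynor = (13.4% − 3.0%) / 0.49 = 21.224
Cobalt: Treynor = (5.8% − 3.0%) / 1.65 = 1.697
Alder: Treynor = (16.9% − 3.0%) / 1.82 = 7.637
Highest: Ridgeline (21.224).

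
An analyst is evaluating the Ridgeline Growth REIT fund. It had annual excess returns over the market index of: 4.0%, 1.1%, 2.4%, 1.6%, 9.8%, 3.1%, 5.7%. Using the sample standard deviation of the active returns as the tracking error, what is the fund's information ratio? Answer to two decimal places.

1.32

μ = (4 + 1.1 + 2.4 + 1.6 + 9.8 + 3.1 + 5.7) / 7 = 27.70 / 7 = 3.9571%
Σ(r − μ)² = (4 − 3.9571)² + (1.1 − 3.9571)² + (2.4 − 3.9571)² + … = 54.0571
σ = √[54.0571 / 6] = 3.0016%
IR = μ / tracking error = 3.9571 / 3.0016 = 1.3183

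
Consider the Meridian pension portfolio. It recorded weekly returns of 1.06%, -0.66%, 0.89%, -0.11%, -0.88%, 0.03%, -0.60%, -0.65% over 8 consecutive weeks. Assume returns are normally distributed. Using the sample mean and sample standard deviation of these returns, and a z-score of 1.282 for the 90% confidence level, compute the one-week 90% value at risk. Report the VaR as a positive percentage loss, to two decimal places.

Mean return r̄ = -0.920 / 8 = -0.1150%
Sample std dev = √[3.8154 / 7] = 0.7383%
VaR = −(r̄ − z·σ) = −(-0.1150 − 1.282 × 0.7383) = −(-1.0615) = 1.0615%

1.06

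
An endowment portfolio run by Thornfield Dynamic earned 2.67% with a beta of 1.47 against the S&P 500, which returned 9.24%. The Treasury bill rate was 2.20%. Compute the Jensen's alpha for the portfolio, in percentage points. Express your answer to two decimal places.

-9.88

CAPM expected return = Rf + β(Rm − Rf) = 2.20% + 1.47 × (9.24% − 2.20%) = 2.2 + 1.47 × 7.04 = 12.5488%
Jensen's α = Rp − E[R] = 2.67% − 12.5488% = -9.8788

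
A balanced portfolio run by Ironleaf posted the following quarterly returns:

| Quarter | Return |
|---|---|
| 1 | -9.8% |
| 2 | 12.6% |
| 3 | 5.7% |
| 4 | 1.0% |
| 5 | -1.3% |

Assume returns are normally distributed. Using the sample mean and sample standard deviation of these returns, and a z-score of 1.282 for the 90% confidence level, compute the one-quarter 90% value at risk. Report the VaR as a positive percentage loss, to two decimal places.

9.02

r̄ = (-9.8 + 12.6 + 5.7 + 1 − 1.3) / 5 = 1.6400%
Σ(r − r̄)² = 276.5320; sample σ = √(276.5320/4) = 8.3146%
VaR = −(r̄ − z·σ) = −(1.6400 − 1.282 × 8.3146) = −(-9.0193) = 9.0193%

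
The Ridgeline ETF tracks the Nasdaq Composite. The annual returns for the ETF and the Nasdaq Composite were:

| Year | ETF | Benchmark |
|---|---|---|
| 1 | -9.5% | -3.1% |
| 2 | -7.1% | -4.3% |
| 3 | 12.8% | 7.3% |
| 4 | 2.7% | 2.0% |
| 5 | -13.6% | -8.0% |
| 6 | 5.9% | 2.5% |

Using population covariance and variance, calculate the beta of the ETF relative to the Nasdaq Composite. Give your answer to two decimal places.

r̄p = -1.4667%,  r̄m = -0.6000%
Cov = Σ(rp − r̄p)(rm − r̄m) / 6 = 46.1817
Var(rm) = Σ(rm − r̄m)² / 6 = 25.5800
β = Cov / Var = 46.1817 / 25.5800 = 1.8054

1.81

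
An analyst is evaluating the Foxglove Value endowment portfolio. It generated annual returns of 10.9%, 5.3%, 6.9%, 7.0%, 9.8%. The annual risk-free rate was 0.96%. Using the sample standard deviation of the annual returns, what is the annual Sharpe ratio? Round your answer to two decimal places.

3.05

μ = (10.9 + 5.3 + 6.9 + 7 + 9.8) / 5 = 7.9800%
Sample σ = √[Σ(r − μ)² / 4] = √[21.1480 / 4] = √5.2870 = 2.2993%
Sharpe = (μ − rf) / σ = (7.9800 − 0.96) / 2.2993 = 7.0200 / 2.2993 = 3.0531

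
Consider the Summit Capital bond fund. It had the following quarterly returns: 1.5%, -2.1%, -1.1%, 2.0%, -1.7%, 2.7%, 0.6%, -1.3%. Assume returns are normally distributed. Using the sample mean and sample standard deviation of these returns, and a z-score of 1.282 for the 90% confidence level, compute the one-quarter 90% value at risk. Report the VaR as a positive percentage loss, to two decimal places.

Mean return r̄ = 0.60 / 8 = 0.0750%
Σ(r − r̄)² = (1.5 − 0.0750)² + (-2.1 − 0.0750)² + (-1.1 − 0.0750)² + … = 24.0550
sample σ = √(24.0550 / 7) = √3.4364 = 1.8538%
VaR = −(r̄ − z·σ) = −(0.0750 − 1.282 × 1.8538) = −(-2.3016) = 2.3016%

2.30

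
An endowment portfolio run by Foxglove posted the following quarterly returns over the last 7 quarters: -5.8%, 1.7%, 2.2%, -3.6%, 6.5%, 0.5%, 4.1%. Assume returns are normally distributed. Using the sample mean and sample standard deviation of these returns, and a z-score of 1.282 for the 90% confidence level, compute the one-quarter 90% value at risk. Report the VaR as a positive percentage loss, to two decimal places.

4.67

Mean return r̄ = 5.60 / 7 = 0.8000%
Sample σ = √[Σ(r − r̄)² / 6] = √[109.1600 / 6] = √18.1933 = 4.2654%
VaR = −(r̄ − z·σ) = −(0.8000 − 1.282 × 4.2654) = −(-4.6682) = 4.6682%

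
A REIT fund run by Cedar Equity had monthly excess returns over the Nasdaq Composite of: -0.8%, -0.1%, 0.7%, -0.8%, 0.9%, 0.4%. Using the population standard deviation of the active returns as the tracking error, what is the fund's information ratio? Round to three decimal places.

0.074

μ = (-0.8 − 0.1 + 0.7 − 0.8 + 0.9 + 0.4) / 6 = 0.0500%
Σ(r − μ)² = (-0.8 − 0.0500)² + (-0.1 − 0.0500)² + … = 2.7350
population σ = √(2.7350 / 6) = √0.4558 = 0.6751%
IR = μ / tracking error = 0.0500 / 0.6751 = 0.0741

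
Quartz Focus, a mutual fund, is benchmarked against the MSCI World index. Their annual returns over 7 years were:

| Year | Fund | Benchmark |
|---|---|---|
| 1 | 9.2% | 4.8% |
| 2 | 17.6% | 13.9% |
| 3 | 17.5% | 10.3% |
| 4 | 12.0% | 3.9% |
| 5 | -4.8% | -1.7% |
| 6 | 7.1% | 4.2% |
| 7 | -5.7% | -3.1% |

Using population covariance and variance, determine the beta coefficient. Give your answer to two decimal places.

1.50

r̄p = 7.5571%,  r̄m = 4.6143%
Cov = Σ(rp − r̄p)(rm − r̄m) / 7 = 46.7720
Var(rm) = Σ(rm − r̄m)² / 7 = 31.2355
β = Cov / Var = 46.7720 / 31.2355 = 1.4974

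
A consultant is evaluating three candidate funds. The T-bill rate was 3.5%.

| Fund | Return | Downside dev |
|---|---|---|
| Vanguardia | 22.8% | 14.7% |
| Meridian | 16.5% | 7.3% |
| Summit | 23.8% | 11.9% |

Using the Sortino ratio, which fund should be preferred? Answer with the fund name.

Meridian

Vanguardia: Sortino ratio = (22.8% − 3.5%) / 14.7% = 1.313
Meridian: Sortino ratio = (16.5% − 3.5%) / 7.3% = 1.781
Summit: Sortino ratio = (23.8% − 3.5%) / 11.9% = 1.706
Highest: Meridian (1.781).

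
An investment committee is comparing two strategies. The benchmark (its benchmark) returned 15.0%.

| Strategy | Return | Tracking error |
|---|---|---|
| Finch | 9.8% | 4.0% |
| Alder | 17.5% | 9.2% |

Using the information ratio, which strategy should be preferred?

Alder

Finch: IR = (9.8% − 15.0%) / 4.0% = -1.300
Alder: IR = (17.5% − 15.0%) / 9.2% = 0.272
Highest: Alder (0.272).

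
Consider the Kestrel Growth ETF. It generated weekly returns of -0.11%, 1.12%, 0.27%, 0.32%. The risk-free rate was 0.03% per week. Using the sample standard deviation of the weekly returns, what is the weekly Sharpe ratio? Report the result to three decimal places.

0.716

μ = (-0.11 + 1.12 + 0.27 + 0.32) / 4 = 1.600 / 4 = 0.4000%
Sample std dev = √[0.8018 / 3] = 0.5170%
Sharpe = (μ − rf) / σ = (0.4000 − 0.03) / 0.5170 = 0.3700 / 0.5170 = 0.7157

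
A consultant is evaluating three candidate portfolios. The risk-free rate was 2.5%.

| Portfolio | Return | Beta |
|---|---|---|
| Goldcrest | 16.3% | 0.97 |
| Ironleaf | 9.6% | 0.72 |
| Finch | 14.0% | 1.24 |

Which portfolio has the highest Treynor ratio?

Goldcrest: Treynor = (16.3% − 2.5%) / 0.97 = 14.227
Ironleaf: Treynor = (9.6% − 2.5%) / 0.72 = 9.861
Finch: Treynor = (14.0% − 2.5%) / 1.24 = 9.274
Highest: Goldcrest (14.227).

Goldcrest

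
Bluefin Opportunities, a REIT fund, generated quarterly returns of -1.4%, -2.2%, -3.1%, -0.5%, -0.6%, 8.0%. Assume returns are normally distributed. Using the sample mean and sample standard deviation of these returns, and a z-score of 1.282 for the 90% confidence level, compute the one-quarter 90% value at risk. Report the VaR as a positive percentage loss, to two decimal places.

5.13

Mean return r̄ = 0.20 / 6 = 0.0333%
Σ(r − r̄)² = 81.0133; sample σ = √(81.0133/5) = 4.0253%
VaR = −(r̄ − z·σ) = −(0.0333 − 1.282 × 4.0253) = −(-5.1271) = 5.1271%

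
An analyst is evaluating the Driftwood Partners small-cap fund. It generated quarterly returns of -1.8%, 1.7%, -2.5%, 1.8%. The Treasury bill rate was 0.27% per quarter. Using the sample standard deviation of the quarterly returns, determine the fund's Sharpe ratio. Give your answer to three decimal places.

-0.207

μ = (-1.8 + 1.7 − 2.5 + 1.8) / 4 = -0.80 / 4 = -0.2000%
Sample std dev = √[15.4600 / 3] = 2.2701%
Sharpe = (μ − rf) / σ = (-0.2000 − 0.27) / 2.2701 = -0.4700 / 2.2701 = -0.2070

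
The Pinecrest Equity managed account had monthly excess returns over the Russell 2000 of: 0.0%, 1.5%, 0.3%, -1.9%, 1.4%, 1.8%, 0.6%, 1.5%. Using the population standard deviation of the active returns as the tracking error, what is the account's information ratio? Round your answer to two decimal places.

r̄ = (0 + 1.5 + 0.3 − 1.9 + 1.4 + 1.8 + 0.6 + 1.5) / 8 = 0.6500%
Σ(r − r̄)² = 10.3800; population σ = √(10.3800/8) = 1.1391%
IR = r̄ / tracking error = 0.6500 / 1.1391 = 0.5706

0.57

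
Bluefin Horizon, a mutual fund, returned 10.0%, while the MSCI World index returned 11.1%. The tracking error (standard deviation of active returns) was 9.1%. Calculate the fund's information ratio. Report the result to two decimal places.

IR = (Rp − Rb) / TE = (10.0% − 11.1%) / 9.1% = -1.10% / 9.1% = -0.1209

-0.12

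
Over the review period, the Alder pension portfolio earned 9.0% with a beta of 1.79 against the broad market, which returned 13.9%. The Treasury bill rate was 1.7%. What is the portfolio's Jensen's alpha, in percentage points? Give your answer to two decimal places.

-14.54

CAPM expected return = Rf + β(Rm − Rf) = 1.7% + 1.79 × (13.9% − 1.7%) = 1.7 + 1.79 × 12.20 = 23.5380%
Jensen's α = Rp − E[R] = 9.0% − 23.5380% = -14.5380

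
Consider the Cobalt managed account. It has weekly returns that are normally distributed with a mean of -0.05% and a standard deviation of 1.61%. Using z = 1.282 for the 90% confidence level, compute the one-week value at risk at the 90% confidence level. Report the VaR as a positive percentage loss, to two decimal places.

2.11

VaR (as % loss) = −(μ − z·σ) = −(-0.05% − 1.282 × 1.61%) = −(-2.11402%) = 2.11402%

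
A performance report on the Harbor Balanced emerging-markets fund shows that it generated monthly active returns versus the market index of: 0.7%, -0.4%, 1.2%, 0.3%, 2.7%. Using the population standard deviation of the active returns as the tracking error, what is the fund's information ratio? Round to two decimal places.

r̄ = (0.7 − 0.4 + 1.2 + 0.3 + 2.7) / 5 = 0.9000%
Population σ = √[Σ(r − r̄)² / 5] = √[5.4200 / 5] = √1.0840 = 1.0412%
IR = r̄ / tracking error = 0.9000 / 1.0412 = 0.8644

0.86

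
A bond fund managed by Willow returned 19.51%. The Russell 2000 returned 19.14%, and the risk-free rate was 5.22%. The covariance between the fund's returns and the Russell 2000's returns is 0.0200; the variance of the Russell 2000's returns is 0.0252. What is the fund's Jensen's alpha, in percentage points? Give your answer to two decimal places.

β = Cov / Var = 0.0200 / 0.0252 = 0.7937
E[R] = Rf + β(Rm − Rf) = 5.22% + 0.7937 × (19.14% − 5.22%) = 16.2683%
α = Rp − E[R] = 19.51% − 16.2683% = 3.2417

3.24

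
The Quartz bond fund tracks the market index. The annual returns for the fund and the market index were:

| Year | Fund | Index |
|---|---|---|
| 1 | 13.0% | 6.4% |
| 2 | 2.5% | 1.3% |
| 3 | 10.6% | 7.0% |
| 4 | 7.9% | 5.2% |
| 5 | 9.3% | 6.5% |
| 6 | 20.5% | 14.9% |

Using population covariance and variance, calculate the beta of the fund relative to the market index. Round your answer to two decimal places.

r̄p = 10.6333%,  r̄m = 6.8833%
Cov = Σ(rp − r̄p)(rm − r̄m) / 6 = 21.4122
Var(rm) = Σ(rm − r̄m)² / 6 = 16.4447
β = Cov / Var = 21.4122 / 16.4447 = 1.3021

1.30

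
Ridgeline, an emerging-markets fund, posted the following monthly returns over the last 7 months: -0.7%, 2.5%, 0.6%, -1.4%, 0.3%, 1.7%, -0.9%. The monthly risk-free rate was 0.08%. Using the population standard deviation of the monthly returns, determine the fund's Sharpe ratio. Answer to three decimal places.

μ = (-0.7 + 2.5 + 0.6 − 1.4 + 0.3 + 1.7 − 0.9) / 7 = 2.10 / 7 = 0.3000%
Σ(r − μ)² = (-0.7 − 0.3000)² + (2.5 − 0.3000)² + (0.6 − 0.3000)² + … = 12.2200
σ = √[12.2200 / 7] = 1.3213%
Sharpe = (μ − rf) / σ = (0.3000 − 0.08) / 1.3213 = 0.2200 / 1.3213 = 0.1665

0.167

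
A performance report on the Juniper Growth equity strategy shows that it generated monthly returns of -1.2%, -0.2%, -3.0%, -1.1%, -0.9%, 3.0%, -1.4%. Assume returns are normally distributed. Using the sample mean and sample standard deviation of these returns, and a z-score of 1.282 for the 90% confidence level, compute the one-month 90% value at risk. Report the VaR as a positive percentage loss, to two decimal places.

μ = (-1.2 − 0.2 − 3 − 1.1 − 0.9 + 3 − 1.4) / 7 = -0.6857%
Σ(r − μ)² = (-1.2 − (-0.6857))² + (-0.2 − (-0.6857))² + … = 20.1686
sample σ = √(20.1686 / 6) = √3.3614 = 1.8334%
VaR = −(μ − z·σ) = −(-0.6857 − 1.282 × 1.8334) = −(-3.0361) = 3.0361%

3.04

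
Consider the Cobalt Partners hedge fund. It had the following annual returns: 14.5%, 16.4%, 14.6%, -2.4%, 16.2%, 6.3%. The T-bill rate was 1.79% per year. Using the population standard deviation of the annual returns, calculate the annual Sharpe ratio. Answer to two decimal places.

r̄ = (14.5 + 16.4 + 14.6 − 2.4 + 16.2 + 6.3) / 6 = 10.9333%
Σ(r − r̄)² = (14.5 − 10.9333)² + (16.4 − 10.9333)² + (14.6 − 10.9333)² + … = 283.0333
σ = √[283.0333 / 6] = 6.8682%
Sharpe = (r̄ − rf) / σ = (10.9333 − 1.79) / 6.8682 = 9.1433 / 6.8682 = 1.3313

1.33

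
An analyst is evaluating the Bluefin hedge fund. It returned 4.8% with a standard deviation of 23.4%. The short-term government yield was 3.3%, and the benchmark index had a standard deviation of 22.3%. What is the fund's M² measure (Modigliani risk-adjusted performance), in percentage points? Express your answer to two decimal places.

4.73

Sharpe = (Rp − Rf) / σp = (4.8% − 3.3%) / 23.4% = 0.0641
M² = Rf + Sharpe × σm = 3.3% + 0.0641 × 22.3% = 4.7294%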